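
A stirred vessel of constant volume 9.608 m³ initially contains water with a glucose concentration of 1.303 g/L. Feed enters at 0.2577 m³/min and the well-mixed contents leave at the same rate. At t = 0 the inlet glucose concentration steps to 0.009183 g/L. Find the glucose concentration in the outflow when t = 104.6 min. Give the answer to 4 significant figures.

Transient balance on the dissolved component: V dC/dt = Q(C_in − C).
So dC/dt = (C_in − C)/τ with τ = V/Q = 9.608/0.2577 = 37.2837 min.
C approaches C_in exponentially: C(t) = C_in + (C₀ − C_in) e^(−t/τ).
C(104.6) = 0.009183 + (1.303 − 0.009183)·e^(−104.6/37.2837) = 0.009183 + (1.29382)·0.0604754 = 0.0874271 g/L.

0.08743 g/L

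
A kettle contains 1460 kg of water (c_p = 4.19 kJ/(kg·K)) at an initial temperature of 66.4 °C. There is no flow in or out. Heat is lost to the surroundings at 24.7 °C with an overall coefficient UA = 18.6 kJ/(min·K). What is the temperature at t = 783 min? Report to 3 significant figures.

Lumped-capacitance energy balance: M c_p dT/dt = UA(T_amb − T).
dT/dt = (T_ss − T)/τ with T_ss = T_amb = 24.700 °C, τ = M c_p/UA = 1460·4.19/18.6 = 328.89 min.
Solution: T(t) = T_ss + (T₀ − T_ss) e^(−t/τ).
T(783) = 24.700 + (41.700)·0.092484 = 28.557 °C.

28.6 °C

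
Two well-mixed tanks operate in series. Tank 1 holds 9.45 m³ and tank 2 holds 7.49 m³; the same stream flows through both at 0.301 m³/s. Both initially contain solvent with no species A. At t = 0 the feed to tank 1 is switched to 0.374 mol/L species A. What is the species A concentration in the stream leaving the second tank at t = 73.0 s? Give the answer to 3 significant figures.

Time constants: τᵢ = Vᵢ/Q for each well-mixed tank.
τ₁ = 9.45/0.301 = 31.395 s; τ₂ = 7.49/0.301 = 24.884 s.
Solving the cascade with C₁(0)=C₂(0)=0 gives C₂(t) = C_in[1 − (τ₁ e^(−t/τ₁) − τ₂ e^(−t/τ₂))/(τ₁ − τ₂)].
At t = 73.0: e^(−t/τ₁) = 0.097765, e^(−t/τ₂) = 0.053203.
C₂ = 0.374·[1 − (31.395·0.097765 − 24.884·0.053203)/(6.5116)] = 0.374·0.73194 = 0.27375 mol/L.

0.274 mol/L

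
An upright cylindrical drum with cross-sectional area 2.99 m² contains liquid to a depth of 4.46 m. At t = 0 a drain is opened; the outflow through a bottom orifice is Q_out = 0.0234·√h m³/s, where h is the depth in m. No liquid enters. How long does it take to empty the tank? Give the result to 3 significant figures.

540 s

A dh/dt = −Q_out = −0.0234 √h.
∫ h^(−1/2) dh = −(0.0234/A) ∫ dt, giving 2√h = 2√h₀ − (0.0234/A) t.
Tank is empty when √h = 0: t_empty = 2A√h₀/0.0234.
t_empty = 2·2.99·√4.46/0.0234 = 5.9800·2.1119/0.0234 = 539.70 s.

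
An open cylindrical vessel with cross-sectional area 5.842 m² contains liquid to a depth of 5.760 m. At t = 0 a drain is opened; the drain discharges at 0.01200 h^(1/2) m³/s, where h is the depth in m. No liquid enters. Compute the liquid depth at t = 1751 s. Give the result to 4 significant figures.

0.3620 m

With no inflow, A dh/dt = −0.01200 √h.
Separate and integrate: 2(√h − √h₀) = −(0.01200/A) t.
√h = √5.760 − 0.01200·1751/(2·5.842) = 2.40000 − 1.79836 = 0.601643.
h = 0.601643² = 0.361975 m.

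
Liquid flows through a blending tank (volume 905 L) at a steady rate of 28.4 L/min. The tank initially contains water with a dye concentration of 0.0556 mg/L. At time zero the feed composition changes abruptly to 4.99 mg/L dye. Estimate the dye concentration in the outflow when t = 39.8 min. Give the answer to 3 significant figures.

Accumulation = in − out for the solute gives V dC/dt = Q(C_in − C).
Rewrite as dC/dt + C/τ = C_in/τ, τ = V/Q = 31.866 min.
C approaches C_in exponentially: C(t) = C_in + (C₀ − C_in) e^(−t/τ).
C(39.8) = 4.99 + (0.0556 − 4.99)·e^(−39.8/31.866) = 4.99 + (-4.9344)·0.28680 = 3.5748 mg/L.

3.57 mg/L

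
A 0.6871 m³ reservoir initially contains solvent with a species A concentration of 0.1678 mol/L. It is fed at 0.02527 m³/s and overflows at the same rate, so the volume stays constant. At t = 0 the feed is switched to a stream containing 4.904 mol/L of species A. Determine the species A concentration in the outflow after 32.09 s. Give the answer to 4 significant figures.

Species balance on the tank: V dC/dt = Q(C_in − C).
Rewrite as dC/dt + C/τ = C_in/τ, τ = V/Q = 27.1903 s.
Solution: C(t) = C_in + (C₀ − C_in) e^(−t/τ).
C(32.09) = 4.904 + (0.1678 − 4.904)·e^(−32.09/27.1903) = 4.904 + (-4.73620)·0.307218 = 3.44896 mol/L.

3.449 mol/L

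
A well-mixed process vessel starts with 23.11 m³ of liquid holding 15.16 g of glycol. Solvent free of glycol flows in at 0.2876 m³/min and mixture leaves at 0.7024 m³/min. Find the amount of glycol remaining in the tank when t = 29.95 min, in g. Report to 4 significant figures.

Total volume: dV/dt = Q_in − Q_out = -0.414800 m³/min, so V(t) = 23.11 − 0.414800 t and V(29.95) = 10.6867 m³.
Species balance (pure solvent in): dm/dt = −Q_out · m/V(t).
dm/m = −Q_out dt/(V₀ − 0.414800 t); integrating gives ln(m/m₀) = −(Q_out/(Q_in−Q_out)) ln(V/V₀).
m = m₀ (V₀/V)^(Q_out/(Q_in−Q_out)) = 15.16 × (23.11/10.6867)^(-1.69335) = 4.10681 g.

4.107 g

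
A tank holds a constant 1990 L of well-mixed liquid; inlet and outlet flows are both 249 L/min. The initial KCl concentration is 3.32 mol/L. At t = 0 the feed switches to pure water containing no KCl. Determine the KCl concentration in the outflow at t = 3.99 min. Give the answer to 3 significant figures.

2.02 mol/L

Mass balance on the solute (V constant): V dC/dt = Q(C_in − C).
Rewrite as dC/dt + C/τ = C_in/τ, τ = V/Q = 7.9920 min.
Integrating: C(t) = C_in + (C₀ − C_in) e^(−t/τ).
C(3.99) = 0 + (3.32 − 0)·e^(−3.99/7.9920) = 0 + (3.3200)·0.60698 = 2.0152 mol/L.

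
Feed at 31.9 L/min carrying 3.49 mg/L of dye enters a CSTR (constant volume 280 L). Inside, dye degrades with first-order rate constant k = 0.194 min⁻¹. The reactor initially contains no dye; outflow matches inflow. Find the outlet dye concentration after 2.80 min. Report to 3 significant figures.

0.746 mg/L

V dC/dt = Q(C_in − C) − k V C.
dC/dt = (Q/V) C_in − (Q/V + k) C; effective rate a = Q/V + k = 0.11393 + 0.194 = 0.30793 min⁻¹.
C_ss = Q C_in/(Q + kV) = 1.2912 mg/L; C(t) = C_ss + (C₀ − C_ss) e^(−a t).
C(2.80) = 1.2912 + (-1.2912)·e^(−0.30793·2.80) = 1.2912 + (-1.2912)·0.42223 = 0.74604 mg/L.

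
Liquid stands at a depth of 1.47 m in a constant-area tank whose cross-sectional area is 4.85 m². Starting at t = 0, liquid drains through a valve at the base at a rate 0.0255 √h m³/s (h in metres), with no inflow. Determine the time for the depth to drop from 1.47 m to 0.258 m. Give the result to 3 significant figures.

268 s

With no inflow, A dh/dt = −0.0255 √h.
∫ h^(−1/2) dh = −(0.0255/A) ∫ dt, giving 2√h = 2√h₀ − (0.0255/A) t.
t = 2A(√h₀ − √h)/0.0255 = 2·4.85·(√1.47 − √0.258)/0.0255
  = 9.7000 × (1.2124 − 0.50794) / 0.0255 = 267.99 s.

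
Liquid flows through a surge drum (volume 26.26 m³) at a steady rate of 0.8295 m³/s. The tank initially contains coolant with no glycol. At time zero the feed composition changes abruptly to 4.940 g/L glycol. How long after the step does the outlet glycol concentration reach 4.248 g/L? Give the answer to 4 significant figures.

Species balance: V dC/dt = Q(C_in − C) ⇒ τ = V/Q = 31.6576 s.
C(t) = C_in + (C₀ − C_in) e^(−t/τ). Set C = 4.248 and solve for t:
e^(−t/τ) = (C − C_in)/(C₀ − C_in) = (4.248 − 4.940)/(0 − 4.940) = 0.140081
t = −τ ln(…) = 31.6576 × 1.96553 = 62.2242 s.

62.22 s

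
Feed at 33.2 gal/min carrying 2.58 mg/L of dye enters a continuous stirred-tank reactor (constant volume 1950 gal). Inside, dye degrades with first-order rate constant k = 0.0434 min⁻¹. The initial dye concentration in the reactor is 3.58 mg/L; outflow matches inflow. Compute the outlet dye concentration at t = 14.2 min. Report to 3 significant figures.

1.94 mg/L

Accumulation = in − out − consumed: V dC/dt = Q C_in − Q C − k V C.
This is linear with rate a = Q/V + k = 0.060426 min⁻¹.
C_ss = Q C_in/(Q + kV) = 0.72695 mg/L; C(t) = C_ss + (C₀ − C_ss) e^(−a t).
C(14.2) = 0.72695 + (2.8531)·e^(−0.060426·14.2) = 0.72695 + (2.8531)·0.42399 = 1.9366 mg/L.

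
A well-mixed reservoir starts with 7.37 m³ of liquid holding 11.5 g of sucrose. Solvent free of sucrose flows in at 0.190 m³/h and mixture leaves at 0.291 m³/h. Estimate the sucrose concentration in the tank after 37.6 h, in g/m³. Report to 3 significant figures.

Let m(t) be the amount of sucrose. Volume: V(t) = V₀ + (Q_in − Q_out) t = 7.37 − 0.10100 t; V(37.6) = 3.5724 m³.
Solute balance: dm/dt = 0 − Q_out C = −Q_out m/V(t).
dm/m = −Q_out dt/(V₀ − 0.10100 t); integrating gives ln(m/m₀) = −(Q_out/(Q_in−Q_out)) ln(V/V₀).
m = m₀ (V₀/V)^(Q_out/(Q_in−Q_out)) = 11.5 × (7.37/3.5724)^(-2.8812) = 1.4274 g.
C = m/V = 1.4274/3.5724 = 0.39956 g/m³.

0.400 g/m³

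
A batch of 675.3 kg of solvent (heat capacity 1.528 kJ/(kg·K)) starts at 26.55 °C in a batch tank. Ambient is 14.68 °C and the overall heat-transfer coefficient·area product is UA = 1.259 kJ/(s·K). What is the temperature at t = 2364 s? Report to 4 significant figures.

Lumped-capacitance energy balance: M c_p dT/dt = UA(T_amb − T).
dT/dt = (T_ss − T)/τ with T_ss = T_amb = 14.6800 °C, τ = M c_p/UA = 675.3·1.528/1.259 = 819.586 s.
Solution: T(t) = T_ss + (T₀ − T_ss) e^(−t/τ).
T(2364) = 14.6800 + (11.8700)·0.0558892 = 15.3434 °C.

15.34 °C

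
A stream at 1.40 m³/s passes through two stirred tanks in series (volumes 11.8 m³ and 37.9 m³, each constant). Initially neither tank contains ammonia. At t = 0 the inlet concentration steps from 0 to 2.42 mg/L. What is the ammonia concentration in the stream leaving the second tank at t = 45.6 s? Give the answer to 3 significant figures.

1.77 mg/L

Species balance on tank i: dCᵢ/dt = (Cᵢ₋₁ − Cᵢ)/τᵢ with τᵢ = Vᵢ/Q.
τ₁ = 11.8/1.40 = 8.4286 s; τ₂ = 37.9/1.40 = 27.071 s.
Solving the cascade with C₁(0)=C₂(0)=0 gives C₂(t) = C_in[1 − (τ₁ e^(−t/τ₁) − τ₂ e^(−t/τ₂))/(τ₁ − τ₂)].
At t = 45.6: e^(−t/τ₁) = 0.0044709, e^(−t/τ₂) = 0.18555.
C₂ = 2.42·[1 − (8.4286·0.0044709 − 27.071·0.18555)/(-18.643)] = 2.42·0.73258 = 1.7729 mg/L.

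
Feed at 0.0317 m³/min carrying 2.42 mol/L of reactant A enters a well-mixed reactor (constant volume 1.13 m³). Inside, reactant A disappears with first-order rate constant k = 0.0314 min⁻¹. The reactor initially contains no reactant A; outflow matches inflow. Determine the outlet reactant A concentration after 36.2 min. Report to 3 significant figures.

1.01 mol/L

Species balance: V dC/dt = Q C_in − Q C − k V C.
dC/dt = (Q/V) C_in − (Q/V + k) C; effective rate a = Q/V + k = 0.028053 + 0.0314 = 0.059453 min⁻¹.
C_ss = Q C_in/(Q + kV) = 1.1419 mol/L; C(t) = C_ss + (C₀ − C_ss) e^(−a t).
C(36.2) = 1.1419 + (-1.1419)·e^(−0.059453·36.2) = 1.1419 + (-1.1419)·0.11623 = 1.0092 mol/L.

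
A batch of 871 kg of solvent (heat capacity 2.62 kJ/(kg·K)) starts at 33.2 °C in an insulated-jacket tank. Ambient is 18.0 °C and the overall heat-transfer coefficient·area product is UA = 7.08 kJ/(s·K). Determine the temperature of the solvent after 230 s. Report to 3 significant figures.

M c_p dT/dt = −UA(T − T_amb).
dT/dt = (T_ss − T)/τ with T_ss = T_amb = 18.000 °C, τ = M c_p/UA = 871·2.62/7.08 = 322.32 s.
This is linear first-order; T(t) = T_ss + (T₀ − T_ss) e^(−t/τ).
T(230) = 18.000 + (15.200)·0.48989 = 25.446 °C.

25.4 °C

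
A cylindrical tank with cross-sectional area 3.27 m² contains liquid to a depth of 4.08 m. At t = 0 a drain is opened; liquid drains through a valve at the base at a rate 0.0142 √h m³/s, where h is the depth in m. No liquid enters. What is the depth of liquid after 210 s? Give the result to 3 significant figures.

2.45 m

Accumulation of liquid (constant cross-section A): A dh/dt = −0.0142 √h.
Separate and integrate: 2(√h − √h₀) = −(0.0142/A) t.
√h = √4.08 − 0.0142·210/(2·3.27) = 2.0199 − 0.45596 = 1.5639.
h = 1.5639² = 2.4459 m.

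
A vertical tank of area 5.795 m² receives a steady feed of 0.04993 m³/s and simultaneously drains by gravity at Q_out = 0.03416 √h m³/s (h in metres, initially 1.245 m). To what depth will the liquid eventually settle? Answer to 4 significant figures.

2.136 m

Level balance: A dh/dt = 0.04993 − 0.03416 √h. Setting dh/dt = 0:
Q_in = 0.03416 √h_ss ⇒ √h_ss = 0.04993/0.03416 = 1.46165.
h_ss = 1.46165² = 2.13642 m. (Since h₀ = 1.245 m < h_ss, the level will rise toward this value.)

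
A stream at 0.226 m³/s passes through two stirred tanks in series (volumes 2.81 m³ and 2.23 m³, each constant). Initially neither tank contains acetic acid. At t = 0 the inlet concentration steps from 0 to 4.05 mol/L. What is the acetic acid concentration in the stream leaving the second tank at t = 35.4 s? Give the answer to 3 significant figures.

Species balance on tank i: dCᵢ/dt = (Cᵢ₋₁ − Cᵢ)/τᵢ with τᵢ = Vᵢ/Q.
τ₁ = 2.81/0.226 = 12.434 s; τ₂ = 2.23/0.226 = 9.8673 s.
Tank 1: C₁ = C_in(1 − e^(−t/τ₁)). Tank 2 (τ₁ ≠ τ₂): C₂ = C_in[1 − (τ₁ e^(−t/τ₁) − τ₂ e^(−t/τ₂))/(τ₁ − τ₂)].
At t = 35.4: e^(−t/τ₁) = 0.058011, e^(−t/τ₂) = 0.027664.
C₂ = 4.05·[1 − (12.434·0.058011 − 9.8673·0.027664)/(2.5664)] = 4.05·0.82531 = 3.3425 mol/L.

3.34 mol/L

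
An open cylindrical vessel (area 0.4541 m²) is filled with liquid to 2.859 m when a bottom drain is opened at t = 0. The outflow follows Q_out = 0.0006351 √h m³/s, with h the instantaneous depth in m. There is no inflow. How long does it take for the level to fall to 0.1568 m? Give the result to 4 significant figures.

Accumulation of liquid (constant cross-section A): A dh/dt = −0.0006351 √h.
This is separable: 2 d(√h)/dt = −0.0006351/A, so √h = √h₀ − (0.0006351/(2A)) t.
t = 2A(√h₀ − √h)/0.0006351 = 2·0.4541·(√2.859 − √0.1568)/0.0006351
  = 0.908200 × (1.69086 − 0.395980) / 0.0006351 = 1851.69 s.

1852 s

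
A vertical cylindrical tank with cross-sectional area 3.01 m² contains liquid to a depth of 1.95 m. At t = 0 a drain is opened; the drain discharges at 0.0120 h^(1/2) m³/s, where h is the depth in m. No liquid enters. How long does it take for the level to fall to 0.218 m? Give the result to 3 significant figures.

466 s

A dh/dt = −Q_out = −0.0120 √h.
Separate and integrate: 2(√h − √h₀) = −(0.0120/A) t.
t = 2A(√h₀ − √h)/0.0120 = 2·3.01·(√1.95 − √0.218)/0.0120
  = 6.0200 × (1.3964 − 0.46690) / 0.0120 = 466.31 s.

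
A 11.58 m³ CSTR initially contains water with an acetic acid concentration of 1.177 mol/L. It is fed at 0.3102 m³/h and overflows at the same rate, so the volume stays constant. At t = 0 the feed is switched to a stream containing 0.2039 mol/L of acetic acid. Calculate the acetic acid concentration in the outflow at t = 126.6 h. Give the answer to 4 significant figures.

Transient balance on the dissolved component: V dC/dt = Q(C_in − C).
Rewrite as dC/dt + C/τ = C_in/τ, τ = V/Q = 37.3308 h.
Integrating: C(t) = C_in + (C₀ − C_in) e^(−t/τ).
C(126.6) = 0.2039 + (1.177 − 0.2039)·e^(−126.6/37.3308) = 0.2039 + (0.973100)·0.0336647 = 0.236659 mol/L.

0.2367 mol/L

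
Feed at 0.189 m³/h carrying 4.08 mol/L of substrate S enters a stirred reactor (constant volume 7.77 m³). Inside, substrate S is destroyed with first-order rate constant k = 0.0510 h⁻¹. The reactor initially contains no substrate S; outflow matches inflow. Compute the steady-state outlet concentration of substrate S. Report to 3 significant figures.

Species balance: V dC/dt = Q C_in − Q C − k V C.
At steady state: 0 = Q C_in − (Q + kV) C_ss, so C_ss = Q C_in/(Q + kV).
C_ss = 0.189·4.08/(0.189 + 0.0510·7.77) = 0.77112/0.58527 = 1.3175 mol/L.

1.32 mol/L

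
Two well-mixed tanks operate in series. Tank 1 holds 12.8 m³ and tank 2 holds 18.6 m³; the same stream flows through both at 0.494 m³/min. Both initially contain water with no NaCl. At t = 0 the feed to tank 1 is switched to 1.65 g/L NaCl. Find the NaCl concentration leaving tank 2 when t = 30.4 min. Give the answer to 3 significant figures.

0.416 g/L

Each tank obeys Vᵢ dCᵢ/dt = Q(Cᵢ₋₁ − Cᵢ), so τᵢ = Vᵢ/Q.
τ₁ = 12.8/0.494 = 25.911 min; τ₂ = 18.6/0.494 = 37.652 min.
Tank 1: C₁ = C_in(1 − e^(−t/τ₁)). Tank 2 (τ₁ ≠ τ₂): C₂ = C_in[1 − (τ₁ e^(−t/τ₁) − τ₂ e^(−t/τ₂))/(τ₁ − τ₂)].
At t = 30.4: e^(−t/τ₁) = 0.30936, e^(−t/τ₂) = 0.44602.
C₂ = 1.65·[1 − (25.911·0.30936 − 37.652·0.44602)/(-11.741)] = 1.65·0.25239 = 0.41645 g/L.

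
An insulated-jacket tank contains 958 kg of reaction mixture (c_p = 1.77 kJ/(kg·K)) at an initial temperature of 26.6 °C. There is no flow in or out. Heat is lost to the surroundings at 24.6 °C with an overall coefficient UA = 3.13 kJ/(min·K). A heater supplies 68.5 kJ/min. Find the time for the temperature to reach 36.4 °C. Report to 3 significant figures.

Lumped-capacitance energy balance: M c_p dT/dt = UA(T_amb − T) + Q̇.
τ = M c_p/UA = 541.74 min; T_ss = T_amb + Q̇/UA = 24.6 + 68.5/3.13 = 46.485 °C.
T(t) = T_ss + (T₀ − T_ss)e^(−t/τ); set T = 36.4:
t = −τ ln[(T − T_ss)/(T₀ − T_ss)] = −541.74 · ln(0.50717) = 367.80 min.

368 min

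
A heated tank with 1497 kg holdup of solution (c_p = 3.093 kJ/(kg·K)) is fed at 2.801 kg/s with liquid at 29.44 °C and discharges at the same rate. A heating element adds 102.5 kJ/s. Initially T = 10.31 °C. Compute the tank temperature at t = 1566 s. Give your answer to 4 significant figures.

39.62 °C

M c_p dT/dt = ṁ c_p (T_in − T) + Q̇.
τ = M/ṁ = 534.452 s; T_ss = T_in + Q̇/(ṁ c_p) = 29.44 + 102.5/(2.801·3.093) = 41.2713 °C.
Integrating: T(t) = T_ss + (T₀ − T_ss) e^(−t/τ).
T(1566) = 41.2713 + (-30.9613)·e^(−1566/534.452) = 41.2713 + (-30.9613)·0.0533915 = 39.6182 °C.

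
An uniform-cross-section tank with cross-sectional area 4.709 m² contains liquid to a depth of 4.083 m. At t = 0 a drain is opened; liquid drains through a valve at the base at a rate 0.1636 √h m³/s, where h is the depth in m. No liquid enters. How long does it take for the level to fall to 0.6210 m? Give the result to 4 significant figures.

A dh/dt = −Q_out = −0.1636 √h.
∫ h^(−1/2) dh = −(0.1636/A) ∫ dt, giving 2√h = 2√h₀ − (0.1636/A) t.
t = 2A(√h₀ − √h)/0.1636 = 2·4.709·(√4.083 − √0.6210)/0.1636
  = 9.41800 × (2.02064 − 0.788036) / 0.1636 = 70.9578 s.

70.96 s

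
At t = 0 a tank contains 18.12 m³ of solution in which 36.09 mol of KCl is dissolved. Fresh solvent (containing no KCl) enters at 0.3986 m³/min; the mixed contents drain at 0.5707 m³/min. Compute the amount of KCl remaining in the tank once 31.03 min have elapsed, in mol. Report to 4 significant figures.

11.34 mol

Let m(t) be the amount of KCl. Volume: V(t) = V₀ + (Q_in − Q_out) t = 18.12 − 0.172100 t; V(31.03) = 12.7797 m³.
Species balance (pure solvent in): dm/dt = −Q_out · m/V(t).
dm/m = −Q_out dt/(V₀ − 0.172100 t); integrating gives ln(m/m₀) = −(Q_out/(Q_in−Q_out)) ln(V/V₀).
m = m₀ (V₀/V)^(Q_out/(Q_in−Q_out)) = 36.09 × (18.12/12.7797)^(-3.31610) = 11.3383 mol.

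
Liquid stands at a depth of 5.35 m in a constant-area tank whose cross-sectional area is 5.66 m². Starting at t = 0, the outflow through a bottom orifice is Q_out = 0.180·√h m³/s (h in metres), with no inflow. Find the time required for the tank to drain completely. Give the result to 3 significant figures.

A dh/dt = −Q_out = −0.180 √h.
∫ h^(−1/2) dh = −(0.180/A) ∫ dt, giving 2√h = 2√h₀ − (0.180/A) t.
Tank is empty when √h = 0: t_empty = 2A√h₀/0.180.
t_empty = 2·5.66·√5.35/0.180 = 11.320·2.3130/0.180 = 145.46 s.

145 s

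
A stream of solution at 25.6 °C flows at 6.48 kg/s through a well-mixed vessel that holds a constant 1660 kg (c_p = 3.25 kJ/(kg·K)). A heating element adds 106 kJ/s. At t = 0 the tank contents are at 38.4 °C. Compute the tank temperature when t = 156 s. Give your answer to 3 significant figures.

M c_p dT/dt = ṁ c_p (T_in − T) + Q̇.
Rearrange: dT/dt = (T_ss − T)/τ with τ = M/ṁ = 256.17 s and T_ss = T_in + Q̇/(ṁ c_p) = 30.633 °C.
Solution: T(t) = T_ss + (T₀ − T_ss) e^(−t/τ).
T(156) = 30.633 + (7.7668)·e^(−156/256.17) = 30.633 + (7.7668)·0.54391 = 34.858 °C.

34.9 °C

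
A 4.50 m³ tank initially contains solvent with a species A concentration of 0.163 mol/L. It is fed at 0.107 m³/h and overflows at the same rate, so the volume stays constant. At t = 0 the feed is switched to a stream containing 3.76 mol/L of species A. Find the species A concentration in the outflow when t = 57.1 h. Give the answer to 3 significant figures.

Unsteady species balance (constant V, well mixed): V dC/dt = Q(C_in − C).
Time constant τ = V/Q = 4.50/0.107 = 42.056 h.
Integrating: C(t) = C_in + (C₀ − C_in) e^(−t/τ).
C(57.1) = 3.76 + (0.163 − 3.76)·e^(−57.1/42.056) = 3.76 + (-3.5970)·0.25725 = 2.8347 mol/L.

2.83 mol/L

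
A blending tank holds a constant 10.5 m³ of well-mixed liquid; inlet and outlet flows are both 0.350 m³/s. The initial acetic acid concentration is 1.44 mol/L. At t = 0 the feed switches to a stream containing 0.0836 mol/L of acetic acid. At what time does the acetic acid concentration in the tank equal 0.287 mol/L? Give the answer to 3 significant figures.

Species balance: V dC/dt = Q(C_in − C) ⇒ τ = V/Q = 30.000 s.
C(t) = C_in + (C₀ − C_in) e^(−t/τ). Set C = 0.287 and solve for t:
e^(−t/τ) = (C − C_in)/(C₀ − C_in) = (0.287 − 0.0836)/(1.44 − 0.0836) = 0.14996
t = −τ ln(…) = 30.000 × 1.8974 = 56.922 s.

56.9 s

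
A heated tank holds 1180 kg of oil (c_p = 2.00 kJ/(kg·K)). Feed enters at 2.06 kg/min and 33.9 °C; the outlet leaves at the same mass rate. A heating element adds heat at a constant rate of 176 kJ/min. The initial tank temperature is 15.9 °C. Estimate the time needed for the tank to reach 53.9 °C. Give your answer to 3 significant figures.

563 min

Energy balance: M c_p dT/dt = ṁ c_p (T_in − T) + 176.
τ = M/ṁ = 572.82 min; T_ss = T_in + Q̇/(ṁ c_p) = 76.618 °C.
T(t) = T_ss + (T₀ − T_ss) e^(−t/τ). Set T = 53.9:
e^(−t/τ) = (53.9 − 76.618)/(15.9 − 76.618) = 0.37416
t = −572.82 · ln(0.37416) = 563.12 min.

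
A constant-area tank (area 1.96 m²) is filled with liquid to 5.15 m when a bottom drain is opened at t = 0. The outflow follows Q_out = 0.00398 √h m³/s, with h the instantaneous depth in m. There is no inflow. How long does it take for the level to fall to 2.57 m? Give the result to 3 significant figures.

A dh/dt = −Q_out = −0.00398 √h.
Separate and integrate: 2(√h − √h₀) = −(0.00398/A) t.
t = 2A(√h₀ − √h)/0.00398 = 2·1.96·(√5.15 − √2.57)/0.00398
  = 3.9200 × (2.2694 − 1.6031) / 0.00398 = 656.20 s.

656 s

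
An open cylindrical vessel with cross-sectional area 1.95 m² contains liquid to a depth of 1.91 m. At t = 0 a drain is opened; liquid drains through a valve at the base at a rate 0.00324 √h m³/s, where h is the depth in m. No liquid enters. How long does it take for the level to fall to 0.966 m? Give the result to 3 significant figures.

480 s

A dh/dt = −Q_out = −0.00324 √h.
Separate and integrate: 2(√h − √h₀) = −(0.00324/A) t.
t = 2A(√h₀ − √h)/0.00324 = 2·1.95·(√1.91 − √0.966)/0.00324
  = 3.9000 × (1.3820 − 0.98285) / 0.00324 = 480.49 s.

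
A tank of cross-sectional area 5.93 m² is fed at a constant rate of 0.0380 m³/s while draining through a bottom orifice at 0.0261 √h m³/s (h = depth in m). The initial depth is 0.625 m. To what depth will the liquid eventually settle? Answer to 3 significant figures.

Volume balance on the tank: A dh/dt = Q_in − 0.0261 √h. At steady state dh/dt = 0:
Q_in = 0.0261 √h_ss ⇒ √h_ss = 0.0380/0.0261 = 1.4559.
h_ss = 1.4559² = 2.1198 m. (Since h₀ = 0.625 m < h_ss, the level will rise toward this value.)

2.12 m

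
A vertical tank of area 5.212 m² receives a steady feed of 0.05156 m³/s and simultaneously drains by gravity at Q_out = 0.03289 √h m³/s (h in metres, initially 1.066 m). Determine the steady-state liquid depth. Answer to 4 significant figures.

Mass balance (ρ constant): A dh/dt = Q_in − 0.03289 √h. At steady state dh/dt = 0:
Q_in = 0.03289 √h_ss ⇒ √h_ss = 0.05156/0.03289 = 1.56765.
h_ss = 1.56765² = 2.45753 m. (Since h₀ = 1.066 m < h_ss, the level will rise toward this value.)

2.458 m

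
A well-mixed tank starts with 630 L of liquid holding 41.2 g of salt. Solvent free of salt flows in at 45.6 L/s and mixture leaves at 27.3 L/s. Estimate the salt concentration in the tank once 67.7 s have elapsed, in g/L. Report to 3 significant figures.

Let m(t) be the amount of salt. Volume: V(t) = V₀ + (Q_in − Q_out) t = 630 + 18.300 t; V(67.7) = 1868.9 L.
Solute balance: dm/dt = 0 − Q_out C = −Q_out m/V(t).
Separate: dm/m = −Q_out dt/V(t) ⇒ ln(m/m₀) = −(Q_out/(Q_in−Q_out)) ln(V/V₀).
m = m₀ (V₀/V)^(Q_out/(Q_in−Q_out)) = 41.2 × (630/1868.9)^(1.4918) = 8.1357 g.
C = m/V = 8.1357/1868.9 = 0.0043532 g/L.

0.00435 g/L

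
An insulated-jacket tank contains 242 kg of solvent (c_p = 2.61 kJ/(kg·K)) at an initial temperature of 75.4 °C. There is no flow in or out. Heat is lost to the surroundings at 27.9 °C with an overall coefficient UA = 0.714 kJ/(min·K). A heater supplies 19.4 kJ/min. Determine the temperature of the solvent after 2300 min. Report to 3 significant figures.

56.6 °C

First-law balance (no shaft work): M c_p dT/dt = −UA(T − T_amb) + Q̇.
dT/dt = (T_ss − T)/τ with T_ss = T_amb + Q̇/UA = 27.9 + 19.4/0.714 = 55.071 °C, τ = M c_p/UA = 242·2.61/0.714 = 884.62 min.
This is linear first-order; T(t) = T_ss + (T₀ − T_ss) e^(−t/τ).
T(2300) = 55.071 + (20.329)·0.074275 = 56.581 °C.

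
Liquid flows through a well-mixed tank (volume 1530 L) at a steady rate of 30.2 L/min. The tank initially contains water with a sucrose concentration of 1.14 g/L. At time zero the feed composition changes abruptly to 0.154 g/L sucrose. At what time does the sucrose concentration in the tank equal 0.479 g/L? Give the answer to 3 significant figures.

56.2 min

Accumulation = in − out for the solute gives V dC/dt = Q(C_in − C), so τ = V/Q = 50.662 min.
C(t) = C_in + (C₀ − C_in) e^(−t/τ). Set C = 0.479 and solve for t:
e^(−t/τ) = (C − C_in)/(C₀ − C_in) = (0.479 − 0.154)/(1.14 − 0.154) = 0.32961
t = −τ ln(…) = 50.662 × 1.1098 = 56.227 min.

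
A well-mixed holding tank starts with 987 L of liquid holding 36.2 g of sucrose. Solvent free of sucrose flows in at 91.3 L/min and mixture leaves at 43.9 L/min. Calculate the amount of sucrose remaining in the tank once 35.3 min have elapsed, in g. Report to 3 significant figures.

Let m(t) be the amount of sucrose. Volume: V(t) = V₀ + (Q_in − Q_out) t = 987 + 47.400 t; V(35.3) = 2660.2 L.
Species balance (pure solvent in): dm/dt = −Q_out · m/V(t).
Separate: dm/m = −Q_out dt/V(t) ⇒ ln(m/m₀) = −(Q_out/(Q_in−Q_out)) ln(V/V₀).
m = m₀ (V₀/V)^(Q_out/(Q_in−Q_out)) = 36.2 × (987/2660.2)^(0.92616) = 14.451 g.

14.5 g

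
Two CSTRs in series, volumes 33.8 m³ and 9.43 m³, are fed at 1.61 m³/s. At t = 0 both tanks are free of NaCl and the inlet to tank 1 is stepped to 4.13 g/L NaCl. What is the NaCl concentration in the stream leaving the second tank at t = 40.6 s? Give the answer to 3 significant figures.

Time constants: τᵢ = Vᵢ/Q for each well-mixed tank.
τ₁ = 33.8/1.61 = 20.994 s; τ₂ = 9.43/1.61 = 5.8571 s.
Tank 1: C₁ = C_in(1 − e^(−t/τ₁)). Tank 2 (τ₁ ≠ τ₂): C₂ = C_in[1 − (τ₁ e^(−t/τ₁) − τ₂ e^(−t/τ₂))/(τ₁ − τ₂)].
At t = 40.6: e^(−t/τ₁) = 0.14458, e^(−t/τ₂) = 0.00097633.
C₂ = 4.13·[1 − (20.994·0.14458 − 5.8571·0.00097633)/(15.137)] = 4.13·0.79985 = 3.3034 g/L.

3.30 g/L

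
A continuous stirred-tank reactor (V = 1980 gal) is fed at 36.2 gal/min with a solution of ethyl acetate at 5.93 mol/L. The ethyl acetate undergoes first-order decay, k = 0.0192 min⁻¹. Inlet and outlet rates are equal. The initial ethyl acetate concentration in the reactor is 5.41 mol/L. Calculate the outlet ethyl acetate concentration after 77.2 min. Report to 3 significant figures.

Species balance: V dC/dt = Q C_in − Q C − k V C.
This is linear with rate a = Q/V + k = 0.037483 min⁻¹.
C_ss = Q C_in/(Q + kV) = 2.8924 mol/L; C(t) = C_ss + (C₀ − C_ss) e^(−a t).
C(77.2) = 2.8924 + (2.5176)·e^(−0.037483·77.2) = 2.8924 + (2.5176)·0.055372 = 3.0319 mol/L.

3.03 mol/L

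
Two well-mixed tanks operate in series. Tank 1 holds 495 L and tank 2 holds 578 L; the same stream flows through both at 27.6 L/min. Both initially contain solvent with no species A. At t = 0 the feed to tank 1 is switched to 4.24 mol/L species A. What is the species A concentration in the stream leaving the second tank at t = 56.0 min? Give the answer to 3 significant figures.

3.32 mol/L

Time constants: τᵢ = Vᵢ/Q for each well-mixed tank.
τ₁ = 495/27.6 = 17.935 min; τ₂ = 578/27.6 = 20.942 min.
Tank 1: C₁ = C_in(1 − e^(−t/τ₁)). Tank 2 (τ₁ ≠ τ₂): C₂ = C_in[1 − (τ₁ e^(−t/τ₁) − τ₂ e^(−t/τ₂))/(τ₁ − τ₂)].
At t = 56.0: e^(−t/τ₁) = 0.044050, e^(−t/τ₂) = 0.068972.
C₂ = 4.24·[1 − (17.935·0.044050 − 20.942·0.068972)/(-3.0072)] = 4.24·0.78240 = 3.3174 mol/L.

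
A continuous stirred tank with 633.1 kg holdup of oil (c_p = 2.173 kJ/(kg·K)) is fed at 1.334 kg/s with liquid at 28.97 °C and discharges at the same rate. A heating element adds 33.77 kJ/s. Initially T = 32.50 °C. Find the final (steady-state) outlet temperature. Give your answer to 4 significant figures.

40.62 °C

M c_p dT/dt = ṁ c_p (T_in − T) + Q̇.
At steady state dT/dt = 0 ⇒ T_ss = T_in + Q̇/(ṁ c_p) = 28.97 + 33.77/(1.334·2.173) = 40.6197 °C.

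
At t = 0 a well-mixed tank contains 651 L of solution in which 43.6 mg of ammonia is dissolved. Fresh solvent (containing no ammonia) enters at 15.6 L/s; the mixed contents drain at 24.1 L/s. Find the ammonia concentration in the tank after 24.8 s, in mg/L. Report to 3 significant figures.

Total volume: dV/dt = Q_in − Q_out = -8.5000 L/s, so V(t) = 651 − 8.5000 t and V(24.8) = 440.20 L.
Species balance (pure solvent in): dm/dt = −Q_out · m/V(t).
Separate: dm/m = −Q_out dt/V(t) ⇒ ln(m/m₀) = −(Q_out/(Q_in−Q_out)) ln(V/V₀).
m = m₀ (V₀/V)^(Q_out/(Q_in−Q_out)) = 43.6 × (651/440.20)^(-2.8353) = 14.377 mg.
C = m/V = 14.377/440.20 = 0.032661 mg/L.

0.0327 mg/L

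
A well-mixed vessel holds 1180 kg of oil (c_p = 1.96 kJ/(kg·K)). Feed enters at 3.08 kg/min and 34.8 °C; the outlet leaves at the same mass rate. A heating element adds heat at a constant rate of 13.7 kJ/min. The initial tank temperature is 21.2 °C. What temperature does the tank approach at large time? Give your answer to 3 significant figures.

M c_p dT/dt = ṁ c_p (T_in − T) + Q̇.
At steady state dT/dt = 0 ⇒ T_ss = T_in + Q̇/(ṁ c_p) = 34.8 + 13.7/(3.08·1.96) = 37.069 °C.

37.1 °C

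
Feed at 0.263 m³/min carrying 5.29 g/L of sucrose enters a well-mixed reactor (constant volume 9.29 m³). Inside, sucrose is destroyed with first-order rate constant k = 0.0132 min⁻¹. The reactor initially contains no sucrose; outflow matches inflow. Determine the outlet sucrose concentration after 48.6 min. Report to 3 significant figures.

V dC/dt = Q(C_in − C) − k V C.
This is linear with rate a = Q/V + k = 0.041510 min⁻¹.
C_ss = Q C_in/(Q + kV) = 3.6078 g/L; C(t) = C_ss + (C₀ − C_ss) e^(−a t).
C(48.6) = 3.6078 + (-3.6078)·e^(−0.041510·48.6) = 3.6078 + (-3.6078)·0.13300 = 3.1280 g/L.

3.13 g/L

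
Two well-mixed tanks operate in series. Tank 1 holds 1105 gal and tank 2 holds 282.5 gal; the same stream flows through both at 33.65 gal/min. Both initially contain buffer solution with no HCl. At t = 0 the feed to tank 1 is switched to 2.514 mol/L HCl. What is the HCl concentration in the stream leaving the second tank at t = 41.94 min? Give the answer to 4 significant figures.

Time constants: τᵢ = Vᵢ/Q for each well-mixed tank.
τ₁ = 1105/33.65 = 32.8380 min; τ₂ = 282.5/33.65 = 8.39525 min.
Tank 1: C₁ = C_in(1 − e^(−t/τ₁)). Tank 2 (τ₁ ≠ τ₂): C₂ = C_in[1 − (τ₁ e^(−t/τ₁) − τ₂ e^(−t/τ₂))/(τ₁ − τ₂)].
At t = 41.94: e^(−t/τ₁) = 0.278823, e^(−t/τ₂) = 0.00676708.
C₂ = 2.514·[1 − (32.8380·0.278823 − 8.39525·0.00676708)/(24.4428)] = 2.514·0.627735 = 1.57813 mol/L.

1.578 mol/L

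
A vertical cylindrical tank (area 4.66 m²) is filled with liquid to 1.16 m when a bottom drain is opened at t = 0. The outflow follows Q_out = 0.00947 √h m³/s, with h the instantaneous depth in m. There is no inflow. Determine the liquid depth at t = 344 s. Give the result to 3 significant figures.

A dh/dt = −Q_out = −0.00947 √h.
Separate and integrate: 2(√h − √h₀) = −(0.00947/A) t.
√h = √1.16 − 0.00947·344/(2·4.66) = 1.0770 − 0.34954 = 0.72750.
h = 0.72750² = 0.52925 m.

0.529 m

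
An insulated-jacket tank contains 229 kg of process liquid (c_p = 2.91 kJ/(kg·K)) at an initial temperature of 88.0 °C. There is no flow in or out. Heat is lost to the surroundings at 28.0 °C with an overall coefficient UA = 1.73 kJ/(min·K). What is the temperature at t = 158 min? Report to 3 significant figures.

Energy balance: M c_p dT/dt = −UA(T − T_amb).
dT/dt = (T_ss − T)/τ with T_ss = T_amb = 28.000 °C, τ = M c_p/UA = 229·2.91/1.73 = 385.20 min.
Solution: T(t) = T_ss + (T₀ − T_ss) e^(−t/τ).
T(158) = 28.000 + (60.000)·0.66353 = 67.812 °C.

67.8 °C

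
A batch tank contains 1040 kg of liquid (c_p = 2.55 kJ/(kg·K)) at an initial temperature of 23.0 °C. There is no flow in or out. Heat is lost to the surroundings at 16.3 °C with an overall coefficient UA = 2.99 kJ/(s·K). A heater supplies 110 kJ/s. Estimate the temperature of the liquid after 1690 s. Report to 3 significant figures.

Lumped-capacitance energy balance: M c_p dT/dt = UA(T_amb − T) + Q̇.
dT/dt = (T_ss − T)/τ with T_ss = T_amb + Q̇/UA = 16.3 + 110/2.99 = 53.089 °C, τ = M c_p/UA = 1040·2.55/2.99 = 886.96 s.
This is linear first-order; T(t) = T_ss + (T₀ − T_ss) e^(−t/τ).
T(1690) = 53.089 + (-30.089)·0.14876 = 48.613 °C.

48.6 °C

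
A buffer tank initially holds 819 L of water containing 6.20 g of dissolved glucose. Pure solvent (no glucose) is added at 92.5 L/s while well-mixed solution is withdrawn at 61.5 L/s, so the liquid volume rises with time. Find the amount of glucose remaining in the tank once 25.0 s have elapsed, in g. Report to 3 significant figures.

1.65 g

Let m(t) be the amount of glucose. Volume: V(t) = V₀ + (Q_in − Q_out) t = 819 + 31.000 t; V(25.0) = 1594.0 L.
Species balance (pure solvent in): dm/dt = −Q_out · m/V(t).
Separate: dm/m = −Q_out dt/V(t) ⇒ ln(m/m₀) = −(Q_out/(Q_in−Q_out)) ln(V/V₀).
m = m₀ (V₀/V)^(Q_out/(Q_in−Q_out)) = 6.20 × (819/1594.0)^(1.9839) = 1.6544 g.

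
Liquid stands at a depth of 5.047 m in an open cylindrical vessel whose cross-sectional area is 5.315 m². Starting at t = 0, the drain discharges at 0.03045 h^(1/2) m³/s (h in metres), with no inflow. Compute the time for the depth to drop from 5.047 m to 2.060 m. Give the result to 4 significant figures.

283.2 s

A dh/dt = −Q_out = −0.03045 √h.
Separate and integrate: 2(√h − √h₀) = −(0.03045/A) t.
t = 2A(√h₀ − √h)/0.03045 = 2·5.315·(√5.047 − √2.060)/0.03045
  = 10.6300 × (2.24655 − 1.43527) / 0.03045 = 283.216 s.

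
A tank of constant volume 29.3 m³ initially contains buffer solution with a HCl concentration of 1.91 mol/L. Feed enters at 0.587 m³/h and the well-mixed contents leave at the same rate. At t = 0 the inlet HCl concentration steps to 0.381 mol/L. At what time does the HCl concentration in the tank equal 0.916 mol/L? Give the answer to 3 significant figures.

Mass balance on the solute (V constant): V dC/dt = Q(C_in − C), so τ = V/Q = 49.915 h.
C(t) = C_in + (C₀ − C_in) e^(−t/τ). Set C = 0.916 and solve for t:
e^(−t/τ) = (C − C_in)/(C₀ − C_in) = (0.916 − 0.381)/(1.91 − 0.381) = 0.34990
t = −τ ln(…) = 49.915 × 1.0501 = 52.416 h.

52.4 h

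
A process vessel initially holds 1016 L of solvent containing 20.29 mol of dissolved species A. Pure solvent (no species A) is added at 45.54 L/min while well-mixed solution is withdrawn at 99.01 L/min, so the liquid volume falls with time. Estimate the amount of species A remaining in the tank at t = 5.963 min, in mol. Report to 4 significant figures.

Let m(t) be the amount of species A. Volume: V(t) = V₀ + (Q_in − Q_out) t = 1016 − 53.4700 t; V(5.963) = 697.158 L.
No species A enters, so dm/dt = −Q_out · (m/V).
dm/m = −Q_out dt/(V₀ − 53.4700 t); integrating gives ln(m/m₀) = −(Q_out/(Q_in−Q_out)) ln(V/V₀).
m = m₀ (V₀/V)^(Q_out/(Q_in−Q_out)) = 20.29 × (1016/697.158)^(-1.85169) = 10.1022 mol.

10.10 mol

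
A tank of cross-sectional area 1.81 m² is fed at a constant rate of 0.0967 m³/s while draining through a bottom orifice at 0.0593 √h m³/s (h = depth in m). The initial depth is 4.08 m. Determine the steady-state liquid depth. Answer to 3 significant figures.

Level balance: A dh/dt = 0.0967 − 0.0593 √h. Setting dh/dt = 0:
Q_in = 0.0593 √h_ss ⇒ √h_ss = 0.0967/0.0593 = 1.6307.
h_ss = 1.6307² = 2.6592 m. (Since h₀ = 4.08 m > h_ss, the level will fall toward this value.)

2.66 m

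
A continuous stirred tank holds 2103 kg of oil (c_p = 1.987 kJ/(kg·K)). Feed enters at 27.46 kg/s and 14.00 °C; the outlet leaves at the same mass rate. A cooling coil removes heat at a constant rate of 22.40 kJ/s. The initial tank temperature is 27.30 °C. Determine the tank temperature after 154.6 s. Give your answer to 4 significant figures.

M c_p dT/dt = ṁ c_p (T_in − T) − Q̇.
τ = M/ṁ = 76.5841 s; T_ss = T_in − Q̇/(ṁ c_p) = 14.00 − 22.40/(27.46·1.987) = 13.5895 °C.
This is linear first-order; T(t) = T_ss + (T₀ − T_ss) e^(−t/τ).
T(154.6) = 13.5895 + (13.7105)·e^(−154.6/76.5841) = 13.5895 + (13.7105)·0.132829 = 15.4106 °C.

15.41 °C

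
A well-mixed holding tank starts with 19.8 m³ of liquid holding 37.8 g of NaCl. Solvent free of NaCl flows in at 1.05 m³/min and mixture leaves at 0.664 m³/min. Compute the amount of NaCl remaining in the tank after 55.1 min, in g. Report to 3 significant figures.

10.8 g

Let m(t) be the amount of NaCl. Volume: V(t) = V₀ + (Q_in − Q_out) t = 19.8 + 0.38600 t; V(55.1) = 41.069 m³.
Species balance (pure solvent in): dm/dt = −Q_out · m/V(t).
dm/m = −Q_out dt/(V₀ + 0.38600 t); integrating gives ln(m/m₀) = −(Q_out/(Q_in−Q_out)) ln(V/V₀).
m = m₀ (V₀/V)^(Q_out/(Q_in−Q_out)) = 37.8 × (19.8/41.069)^(1.7202) = 10.776 g.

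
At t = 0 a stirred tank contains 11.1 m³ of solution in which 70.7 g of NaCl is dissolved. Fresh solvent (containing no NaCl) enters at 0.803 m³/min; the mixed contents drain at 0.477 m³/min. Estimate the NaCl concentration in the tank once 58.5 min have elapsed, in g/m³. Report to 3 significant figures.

Total volume: dV/dt = Q_in − Q_out = 0.32600 m³/min, so V(t) = 11.1 + 0.32600 t and V(58.5) = 30.171 m³.
Species balance (pure solvent in): dm/dt = −Q_out · m/V(t).
Separate: dm/m = −Q_out dt/V(t) ⇒ ln(m/m₀) = −(Q_out/(Q_in−Q_out)) ln(V/V₀).
m = m₀ (V₀/V)^(Q_out/(Q_in−Q_out)) = 70.7 × (11.1/30.171)^(1.4632) = 16.368 g.
C = m/V = 16.368/30.171 = 0.54252 g/m³.

0.543 g/m³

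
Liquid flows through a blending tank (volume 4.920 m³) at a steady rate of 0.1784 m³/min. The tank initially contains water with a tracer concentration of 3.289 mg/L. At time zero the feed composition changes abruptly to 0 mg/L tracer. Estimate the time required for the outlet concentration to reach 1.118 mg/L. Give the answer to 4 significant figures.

29.76 min

Accumulation = in − out for the solute gives V dC/dt = Q(C_in − C), so τ = V/Q = 27.5785 min.
C(t) = C_in + (C₀ − C_in) e^(−t/τ). Set C = 1.118 and solve for t:
e^(−t/τ) = (C − C_in)/(C₀ − C_in) = (1.118 − 0)/(3.289 − 0) = 0.339921
t = −τ ln(…) = 27.5785 × 1.07904 = 29.7583 min.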